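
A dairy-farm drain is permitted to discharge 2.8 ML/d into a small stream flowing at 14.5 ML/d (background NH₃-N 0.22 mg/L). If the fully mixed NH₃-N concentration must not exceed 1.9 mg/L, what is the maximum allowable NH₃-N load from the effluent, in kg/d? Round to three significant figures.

29.7 kg/d

Mass balance at the limit: 14.50·0.2200 + 2.800·Cₑ = 17.30·1.9 → Cₑ = 10.60 mg/L.
2.800 ML/d = 0.03241 m³/s. Load = 0.03241 m³/s × 10.60 g/m³ × 86 400 s/d = 29.68 kg/d.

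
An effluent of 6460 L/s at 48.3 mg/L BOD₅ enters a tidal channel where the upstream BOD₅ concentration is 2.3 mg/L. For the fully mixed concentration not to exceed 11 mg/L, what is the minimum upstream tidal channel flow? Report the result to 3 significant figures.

Set C_mix = 11: (Q·2.300 + 6460·48.30) / (Q + 6460) = 11
→ Q = 6460·(48.30 − 11)/(11 − 2.300) = 27700 L/s.

27700 L/s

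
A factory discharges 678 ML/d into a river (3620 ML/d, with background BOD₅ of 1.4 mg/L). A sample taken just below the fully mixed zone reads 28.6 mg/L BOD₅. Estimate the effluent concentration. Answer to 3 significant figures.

174 mg/L

Mass balance: 3620·1.400 + 678.0·Cₑ = 4298·28.60
→ Cₑ = (4298·28.60 − 3620·1.400) / 678.0 = 173.8 mg/L.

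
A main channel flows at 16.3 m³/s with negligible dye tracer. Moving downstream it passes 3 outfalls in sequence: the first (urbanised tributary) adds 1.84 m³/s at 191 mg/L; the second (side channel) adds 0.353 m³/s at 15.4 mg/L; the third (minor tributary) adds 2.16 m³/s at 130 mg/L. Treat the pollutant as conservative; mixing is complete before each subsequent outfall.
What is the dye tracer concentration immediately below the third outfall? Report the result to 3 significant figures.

30.9 mg/L

Below outfall 1: Q → 18.14 m³/s, C = (16.30·0 + 1.840·191.0)/18.14 = 19.37 mg/L.
Below outfall 2: Q → 18.49 m³/s, C = (18.14·19.37 + 0.3530·15.40)/18.49 = 19.30 mg/L.
Below outfall 3: Q → 20.65 m³/s, C = (18.49·19.30 + 2.160·130.0)/20.65 = 30.88 mg/L.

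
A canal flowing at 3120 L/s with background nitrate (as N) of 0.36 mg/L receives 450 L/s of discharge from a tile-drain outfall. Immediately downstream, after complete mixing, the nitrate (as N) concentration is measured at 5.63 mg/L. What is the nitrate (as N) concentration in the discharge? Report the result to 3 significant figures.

Mass balance: 3120·0.3600 + 450.0·Cₑ = 3570·5.630
→ Cₑ = (3570·5.630 − 3120·0.3600) / 450.0 = 42.17 mg/L.

42.2 mg/L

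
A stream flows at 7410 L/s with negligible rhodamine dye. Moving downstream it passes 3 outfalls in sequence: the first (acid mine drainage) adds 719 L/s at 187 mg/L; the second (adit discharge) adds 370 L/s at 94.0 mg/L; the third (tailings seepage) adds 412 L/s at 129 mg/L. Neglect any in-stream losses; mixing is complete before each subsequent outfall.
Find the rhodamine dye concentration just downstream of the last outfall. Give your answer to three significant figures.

25.0 mg/L

Outfall 1: combined Q = 8129 L/s; C = (7410·0 + 719.0·187.0)/8129 = 16.54 mg/L.
Outfall 2: combined Q = 8499 L/s; C = (8129·16.54 + 370.0·94.00)/8499 = 19.91 mg/L.
Outfall 3: combined Q = 8911 L/s; C = (8499·19.91 + 412.0·129.0)/8911 = 24.96 mg/L.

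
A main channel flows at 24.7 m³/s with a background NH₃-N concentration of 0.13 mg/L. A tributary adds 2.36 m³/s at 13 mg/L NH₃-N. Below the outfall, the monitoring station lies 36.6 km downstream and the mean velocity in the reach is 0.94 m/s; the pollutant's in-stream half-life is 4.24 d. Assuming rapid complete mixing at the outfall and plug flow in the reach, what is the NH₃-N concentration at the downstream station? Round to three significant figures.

1.16 mg/L

Flow-weighted average: C = (24.70·0.1300 + 2.360·13.00) / 27.06 = 33.89/27.06 = 1.252 mg/L.
Travel time t = 36.6·1000 / 0.94 = 38940 s = 10.82 h.
Half-life 4.24 d → k = ln 2 / 4.24 = 0.1635 d⁻¹.
After decay, C = 1.252 × e^(−kt) = 1.252 × 0.9290 = 1.163 mg/L.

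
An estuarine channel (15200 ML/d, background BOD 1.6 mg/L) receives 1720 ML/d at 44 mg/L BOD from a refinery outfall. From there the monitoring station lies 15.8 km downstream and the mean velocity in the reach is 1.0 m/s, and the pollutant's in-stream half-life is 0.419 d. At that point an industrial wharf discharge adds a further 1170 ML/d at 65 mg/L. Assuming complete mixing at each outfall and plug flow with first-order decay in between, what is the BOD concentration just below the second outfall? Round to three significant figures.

Mixed concentration C = ΣQC/ΣQ = (15200·1.600 + 1720·44.00) / 16920 = 100000/16920 = 5.910 mg/L; combined flow 16920 ML/d.
Travel time t = 15.8·1000 / 1.0 = 15800 s = 4.389 h.
Half-life 0.419 d → k = ln 2 / 0.419 = 1.654 d⁻¹.
After decay, C = 5.910 × e^(−kt) = 5.910 × 0.7390 = 4.367 mg/L.
Second outfall: C = (16920·4.367 + 1170·65.00)/18090 = 8.289 mg/L.

8.29 mg/L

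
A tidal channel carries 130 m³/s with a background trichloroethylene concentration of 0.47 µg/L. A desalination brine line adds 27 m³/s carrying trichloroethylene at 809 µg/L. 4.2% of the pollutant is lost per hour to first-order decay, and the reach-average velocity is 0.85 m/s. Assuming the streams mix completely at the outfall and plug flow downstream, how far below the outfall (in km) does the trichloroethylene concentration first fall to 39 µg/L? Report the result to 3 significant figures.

90.9 km

Mixed concentration C = ΣQC/ΣQ = (130.0·0.4700 + 27.00·809.0) / 157.0 = 21900/157.0 = 139.5 µg/L.
4.2%/h lost → k = −ln(1 − 0.042) = 0.04291 h⁻¹.
Set 139.5·exp(−k·t) = 39 → t = ln(139.5/39)/k = 106900 s = 29.71 h.
Distance = v·t = 0.85·106900 = 90900 m = 90.90 km.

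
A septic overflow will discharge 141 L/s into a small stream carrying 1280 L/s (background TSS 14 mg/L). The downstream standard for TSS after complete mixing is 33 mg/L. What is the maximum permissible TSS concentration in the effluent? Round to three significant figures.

At the limit, (Qr·Cr + Qe·Cₑ)/(Qr + Qe) = 33:
Cₑ = (1421·33 − 1280·14.00) / 141.0 = 205.5 mg/L.

205 mg/L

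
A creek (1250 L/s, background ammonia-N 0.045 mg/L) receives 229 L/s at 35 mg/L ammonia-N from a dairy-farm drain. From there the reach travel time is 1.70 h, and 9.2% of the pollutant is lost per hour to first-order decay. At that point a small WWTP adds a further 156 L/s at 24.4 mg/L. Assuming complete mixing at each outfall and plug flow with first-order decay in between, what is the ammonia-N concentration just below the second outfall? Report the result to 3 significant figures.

6.52 mg/L

After mixing, C = (1250·0.04500 + 229.0·35.00) / 1479 = 8071/1479 = 5.457 mg/L; combined flow 1479 L/s.
9.2%/h lost → k = −ln(1 − 0.092) = 0.09651 h⁻¹.
Applying C = C₀e^(−kt): 5.457 × 0.8487 = 4.631 mg/L.
Second outfall: C = (1479·4.631 + 156.0·24.40)/1635 = 6.518 mg/L.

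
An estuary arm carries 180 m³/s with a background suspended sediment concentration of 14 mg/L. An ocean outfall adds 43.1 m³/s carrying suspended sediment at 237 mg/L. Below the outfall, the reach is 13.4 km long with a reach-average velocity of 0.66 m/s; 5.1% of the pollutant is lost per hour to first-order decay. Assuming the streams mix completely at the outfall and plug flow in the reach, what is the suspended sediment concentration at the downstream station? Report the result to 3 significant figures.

Flow-weighted average: C = (180.0·14.00 + 43.10·237.0) / 223.1 = 12730/223.1 = 57.08 mg/L.
Travel time t = 13.4·1000 / 0.66 = 20300 s = 5.640 h.
5.1%/h lost → k = −ln(1 − 0.051) = 0.05235 h⁻¹.
Decay over the reach: 57.08·exp(−kt) = 57.08·0.7444 = 42.49 mg/L.

42.5 mg/L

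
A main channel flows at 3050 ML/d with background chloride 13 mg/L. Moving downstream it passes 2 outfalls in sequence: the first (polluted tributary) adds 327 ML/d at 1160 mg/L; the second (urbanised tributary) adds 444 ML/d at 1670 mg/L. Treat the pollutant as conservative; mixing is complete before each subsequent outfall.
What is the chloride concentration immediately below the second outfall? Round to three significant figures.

304 mg/L

Outfall 1: combined Q = 3377 ML/d; C = (3050·13.00 + 327.0·1160)/3377 = 124.1 mg/L.
Outfall 2: combined Q = 3821 ML/d; C = (3377·124.1 + 444.0·1670)/3821 = 303.7 mg/L.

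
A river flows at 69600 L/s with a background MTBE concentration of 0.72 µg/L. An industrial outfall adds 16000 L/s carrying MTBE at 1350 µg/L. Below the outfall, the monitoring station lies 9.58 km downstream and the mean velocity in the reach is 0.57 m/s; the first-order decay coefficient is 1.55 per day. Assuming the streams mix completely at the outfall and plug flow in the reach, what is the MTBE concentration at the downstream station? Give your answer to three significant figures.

Conservation of mass: C = (69600·0.7200 + 16000·1350) / 85600 = 21650000/85600 = 252.9 µg/L.
Travel time t = 9.58·1000 / 0.57 = 16810 s = 4.669 h.
First-order decay: C = 252.9·exp(−k·t) = 252.9·0.7397 = 187.1 µg/L.

187 µg/L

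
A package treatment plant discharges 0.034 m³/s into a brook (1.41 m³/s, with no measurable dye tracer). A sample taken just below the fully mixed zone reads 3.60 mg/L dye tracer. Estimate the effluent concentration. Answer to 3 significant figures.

Mass balance: 1.410·0 + 0.03400·Cₑ = 1.444·3.600
→ Cₑ = (1.444·3.600 − 1.410·0) / 0.03400 = 152.9 mg/L.

153 mg/L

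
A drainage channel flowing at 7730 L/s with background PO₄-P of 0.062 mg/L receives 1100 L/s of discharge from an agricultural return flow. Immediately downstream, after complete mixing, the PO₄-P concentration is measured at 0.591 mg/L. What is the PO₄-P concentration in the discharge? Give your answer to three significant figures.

4.31 mg/L

Mass balance: 7730·0.06200 + 1100·Cₑ = 8830·0.5910
→ Cₑ = (8830·0.5910 − 7730·0.06200) / 1100 = 4.308 mg/L.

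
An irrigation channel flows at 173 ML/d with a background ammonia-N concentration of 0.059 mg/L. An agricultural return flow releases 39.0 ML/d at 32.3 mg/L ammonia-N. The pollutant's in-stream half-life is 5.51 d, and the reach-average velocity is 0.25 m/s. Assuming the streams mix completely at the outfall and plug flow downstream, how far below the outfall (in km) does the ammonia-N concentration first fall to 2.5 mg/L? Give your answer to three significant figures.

After mixing, C = (173.0·0.05900 + 39.00·32.30) / 212.0 = 1270/212.0 = 5.990 mg/L.
Half-life 5.51 d → k = ln 2 / 5.51 = 0.1258 d⁻¹.
Set 5.990·exp(−k·t) = 2.5 → t = ln(5.990/2.5)/k = 600200 s = 166.7 h.
Distance = v·t = 0.25·600200 = 150000 m = 150.0 km.

150 km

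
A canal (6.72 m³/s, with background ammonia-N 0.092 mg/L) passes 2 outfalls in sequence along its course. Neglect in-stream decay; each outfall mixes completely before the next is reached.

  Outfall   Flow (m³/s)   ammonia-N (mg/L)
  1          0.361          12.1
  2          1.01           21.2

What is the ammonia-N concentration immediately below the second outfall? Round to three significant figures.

After outfall 1: Q = 6.720 + 0.3610 = 7.081 m³/s; C = (6.720·0.09200 + 0.3610·12.10)/7.081 = 0.7042 mg/L.
After outfall 2: Q = 7.081 + 1.010 = 8.091 m³/s; C = (7.081·0.7042 + 1.010·21.20)/8.091 = 3.263 mg/L.

3.26 mg/L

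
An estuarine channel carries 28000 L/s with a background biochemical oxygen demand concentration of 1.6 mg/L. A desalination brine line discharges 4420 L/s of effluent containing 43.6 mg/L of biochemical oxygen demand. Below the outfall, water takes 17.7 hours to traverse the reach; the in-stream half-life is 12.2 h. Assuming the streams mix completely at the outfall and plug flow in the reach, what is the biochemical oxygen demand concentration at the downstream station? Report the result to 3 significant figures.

Mass balance: C = (28000·1.600 + 4420·43.60) / 32420 = 237500/32420 = 7.326 mg/L.
Half-life 12.2 h → k = ln 2 / 12.2 = 0.05682 h⁻¹ = 1.364 d⁻¹.
Decay over the reach: 7.326·exp(−kt) = 7.326·0.3658 = 2.680 mg/L.

2.68 mg/L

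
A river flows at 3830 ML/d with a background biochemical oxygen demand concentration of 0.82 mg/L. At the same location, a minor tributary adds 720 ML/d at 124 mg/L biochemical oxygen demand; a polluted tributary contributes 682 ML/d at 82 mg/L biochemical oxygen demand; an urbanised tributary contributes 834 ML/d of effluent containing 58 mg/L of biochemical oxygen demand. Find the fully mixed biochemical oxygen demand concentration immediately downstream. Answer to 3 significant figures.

Flow-weighted average: C = (3830·0.8200 + 720.0·124.0 + 682.0·82.00 + 834.0·58.00) / 6066 = 196700/6066 = 32.43 mg/L.

32.4 mg/L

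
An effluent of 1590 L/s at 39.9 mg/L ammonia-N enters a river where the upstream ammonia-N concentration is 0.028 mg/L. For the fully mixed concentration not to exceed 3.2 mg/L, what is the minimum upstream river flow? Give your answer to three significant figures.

Set C_mix = 3.2: (Q·0.02800 + 1590·39.90) / (Q + 1590) = 3.2
→ Q = 1590·(39.90 − 3.2)/(3.2 − 0.02800) = 18400 L/s.

18400 L/s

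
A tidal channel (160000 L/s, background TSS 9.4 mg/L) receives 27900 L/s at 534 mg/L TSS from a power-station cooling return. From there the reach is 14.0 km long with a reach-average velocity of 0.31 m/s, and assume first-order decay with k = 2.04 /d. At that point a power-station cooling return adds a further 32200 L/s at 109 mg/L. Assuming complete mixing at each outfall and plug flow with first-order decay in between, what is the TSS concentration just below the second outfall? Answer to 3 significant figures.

41.6 mg/L

Mixed concentration C = ΣQC/ΣQ = (160000·9.400 + 27900·534.0) / 187900 = 16400000/187900 = 87.29 mg/L; combined flow 187900 L/s.
Travel time t = 14.0·1000 / 0.31 = 45160 s = 12.54 h.
Decay over the reach: 87.29·exp(−kt) = 87.29·0.3443 = 30.05 mg/L.
Second outfall: C = (187900·30.05 + 32200·109.0)/220100 = 41.60 mg/L.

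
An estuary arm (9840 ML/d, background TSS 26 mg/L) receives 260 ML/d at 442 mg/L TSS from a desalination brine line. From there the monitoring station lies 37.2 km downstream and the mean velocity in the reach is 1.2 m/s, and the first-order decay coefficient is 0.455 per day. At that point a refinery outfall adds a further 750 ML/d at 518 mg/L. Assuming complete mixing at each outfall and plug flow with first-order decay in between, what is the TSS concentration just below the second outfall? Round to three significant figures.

64.8 mg/L

Conservation of mass: C = (9840·26.00 + 260.0·442.0) / 10100 = 370800/10100 = 36.71 mg/L; combined flow 10100 ML/d.
Travel time t = 37.2·1000 / 1.2 = 31000 s = 8.611 h.
After decay, C = 36.71 × e^(−kt) = 36.71 × 0.8494 = 31.18 mg/L.
At the second outfall, C = (10100·31.18 + 750.0·518.0) / (10100 + 750.0) = 64.83 mg/L.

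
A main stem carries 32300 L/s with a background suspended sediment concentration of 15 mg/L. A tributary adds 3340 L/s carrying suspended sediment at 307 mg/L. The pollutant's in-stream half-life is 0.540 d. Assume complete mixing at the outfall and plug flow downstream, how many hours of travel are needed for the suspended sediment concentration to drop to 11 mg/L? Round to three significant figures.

After mixing, C = (32300·15.00 + 3340·307.0) / 35640 = 1510000/35640 = 42.36 mg/L.
Half-life 0.540 d → k = ln 2 / 0.540 = 1.284 d⁻¹.
42.36·exp(−k·t) = 11 → t = ln(42.36/11)/k = 90760 s = 25.21 h.

25.2 h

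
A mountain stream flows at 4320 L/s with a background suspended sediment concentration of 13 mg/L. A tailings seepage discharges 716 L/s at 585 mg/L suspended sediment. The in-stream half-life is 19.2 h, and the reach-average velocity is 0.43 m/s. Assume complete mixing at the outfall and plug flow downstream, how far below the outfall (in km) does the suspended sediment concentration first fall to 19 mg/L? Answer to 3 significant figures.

68.7 km

Mass balance: C = (4320·13.00 + 716.0·585.0) / 5036 = 475000/5036 = 94.32 mg/L.
Half-life 19.2 h → k = ln 2 / 19.2 = 0.03610 h⁻¹ = 0.8664 d⁻¹.
Set 94.32·exp(−k·t) = 19 → t = ln(94.32/19)/k = 159800 s = 44.38 h.
Distance = v·t = 0.43·159800 = 68710 m = 68.71 km.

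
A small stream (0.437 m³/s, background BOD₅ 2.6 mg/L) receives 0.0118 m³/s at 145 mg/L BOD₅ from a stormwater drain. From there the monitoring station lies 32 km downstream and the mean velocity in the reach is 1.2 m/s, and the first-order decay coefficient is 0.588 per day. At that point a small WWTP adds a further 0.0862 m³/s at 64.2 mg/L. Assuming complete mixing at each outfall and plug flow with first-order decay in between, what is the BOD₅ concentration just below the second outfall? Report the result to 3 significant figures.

Flow-weighted average: C = (0.4370·2.600 + 0.01180·145.0) / 0.4488 = 2.847/0.4488 = 6.344 mg/L; combined flow 0.4488 m³/s.
Travel time t = 32·1000 / 1.2 = 26670 s = 7.407 h.
After decay, C = 6.344 × e^(−kt) = 6.344 × 0.8340 = 5.291 mg/L.
At the second outfall, C = (0.4488·5.291 + 0.08620·64.20) / (0.4488 + 0.08620) = 14.78 mg/L.

14.8 mg/L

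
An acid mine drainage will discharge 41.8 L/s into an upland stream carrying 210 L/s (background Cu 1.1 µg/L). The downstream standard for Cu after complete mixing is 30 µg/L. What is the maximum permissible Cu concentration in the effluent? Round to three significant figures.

175 µg/L

At the limit, (Qr·Cr + Qe·Cₑ)/(Qr + Qe) = 30:
Cₑ = (251.8·30 − 210.0·1.100) / 41.80 = 175.2 µg/L.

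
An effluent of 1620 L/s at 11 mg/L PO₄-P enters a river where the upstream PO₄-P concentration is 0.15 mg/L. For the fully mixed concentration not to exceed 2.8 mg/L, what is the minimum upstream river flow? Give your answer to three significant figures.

5010 L/s

Set C_mix = 2.8: (Q·0.1500 + 1620·11.00) / (Q + 1620) = 2.8
→ Q = 1620·(11.00 − 2.8)/(2.8 − 0.1500) = 5013 L/s.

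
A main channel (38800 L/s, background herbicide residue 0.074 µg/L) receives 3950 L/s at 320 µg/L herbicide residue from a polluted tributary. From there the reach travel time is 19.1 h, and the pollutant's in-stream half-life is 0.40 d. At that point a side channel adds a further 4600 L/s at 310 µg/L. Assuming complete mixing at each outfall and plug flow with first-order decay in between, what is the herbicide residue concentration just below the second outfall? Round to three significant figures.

Mass balance: C = (38800·0.07400 + 3950·320.0) / 42750 = 1267000/42750 = 29.63 µg/L; combined flow 42750 L/s.
Half-life 0.40 d → k = ln 2 / 0.40 = 1.733 d⁻¹.
Decay over the reach: 29.63·exp(−kt) = 29.63·0.2518 = 7.462 µg/L.
At the second outfall, C = (42750·7.462 + 4600·310.0) / (42750 + 4600) = 36.85 µg/L.

36.9 µg/L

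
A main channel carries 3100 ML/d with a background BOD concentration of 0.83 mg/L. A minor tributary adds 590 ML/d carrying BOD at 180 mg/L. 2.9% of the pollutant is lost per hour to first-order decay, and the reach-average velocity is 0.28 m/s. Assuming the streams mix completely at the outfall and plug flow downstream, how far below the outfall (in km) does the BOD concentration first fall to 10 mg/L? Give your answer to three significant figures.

Mixed concentration C = ΣQC/ΣQ = (3100·0.8300 + 590.0·180.0) / 3690 = 108800/3690 = 29.48 mg/L.
2.9%/h lost → k = −ln(1 − 0.029) = 0.02943 h⁻¹.
Set 29.48·exp(−k·t) = 10 → t = ln(29.48/10)/k = 132200 s = 36.73 h.
Distance = v·t = 0.28·132200 = 37030 m = 37.03 km.

37.0 km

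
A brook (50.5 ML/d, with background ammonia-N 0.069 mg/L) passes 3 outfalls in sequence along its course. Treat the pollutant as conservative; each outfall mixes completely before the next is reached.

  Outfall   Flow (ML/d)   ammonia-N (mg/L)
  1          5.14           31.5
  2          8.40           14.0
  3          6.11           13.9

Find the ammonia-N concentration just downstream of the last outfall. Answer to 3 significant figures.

5.24 mg/L

After outfall 1: Q = 50.50 + 5.140 = 55.64 ML/d; C = (50.50·0.06900 + 5.140·31.50)/55.64 = 2.973 mg/L.
After outfall 2: Q = 55.64 + 8.400 = 64.04 ML/d; C = (55.64·2.973 + 8.400·14.00)/64.04 = 4.419 mg/L.
After outfall 3: Q = 64.04 + 6.110 = 70.15 ML/d; C = (64.04·4.419 + 6.110·13.90)/70.15 = 5.245 mg/L.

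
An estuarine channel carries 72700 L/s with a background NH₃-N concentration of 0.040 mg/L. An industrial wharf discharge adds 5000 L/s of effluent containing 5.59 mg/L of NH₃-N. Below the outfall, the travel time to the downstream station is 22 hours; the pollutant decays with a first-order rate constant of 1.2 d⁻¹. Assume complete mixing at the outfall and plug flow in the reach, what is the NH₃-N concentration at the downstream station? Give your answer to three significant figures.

Flow-weighted average: C = (72700·0.04000 + 5000·5.590) / 77700 = 30860/77700 = 0.3971 mg/L.
Applying C = C₀e^(−kt): 0.3971 × 0.3329 = 0.1322 mg/L.

0.132 mg/L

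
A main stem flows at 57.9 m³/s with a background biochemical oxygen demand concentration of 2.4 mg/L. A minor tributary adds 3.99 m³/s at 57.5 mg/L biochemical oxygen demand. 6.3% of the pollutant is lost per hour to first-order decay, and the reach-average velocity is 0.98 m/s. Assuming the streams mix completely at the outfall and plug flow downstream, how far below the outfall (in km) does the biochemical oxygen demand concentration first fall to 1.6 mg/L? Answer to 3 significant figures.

71.2 km

Conservation of mass: C = (57.90·2.400 + 3.990·57.50) / 61.89 = 368.4/61.89 = 5.952 mg/L.
6.3%/h lost → k = −ln(1 − 0.063) = 0.06507 h⁻¹.
Set 5.952·exp(−k·t) = 1.6 → t = ln(5.952/1.6)/k = 72680 s = 20.19 h.
Distance = v·t = 0.98·72680 = 71230 m = 71.23 km.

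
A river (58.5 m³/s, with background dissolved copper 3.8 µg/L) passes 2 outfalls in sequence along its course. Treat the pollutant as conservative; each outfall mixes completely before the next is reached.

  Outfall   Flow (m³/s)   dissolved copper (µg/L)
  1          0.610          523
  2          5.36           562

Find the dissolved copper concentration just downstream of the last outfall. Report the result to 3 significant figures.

55.1 µg/L

Below outfall 1: Q → 59.11 m³/s, C = (58.50·3.800 + 0.6100·523.0)/59.11 = 9.158 µg/L.
Below outfall 2: Q → 64.47 m³/s, C = (59.11·9.158 + 5.360·562.0)/64.47 = 55.12 µg/L.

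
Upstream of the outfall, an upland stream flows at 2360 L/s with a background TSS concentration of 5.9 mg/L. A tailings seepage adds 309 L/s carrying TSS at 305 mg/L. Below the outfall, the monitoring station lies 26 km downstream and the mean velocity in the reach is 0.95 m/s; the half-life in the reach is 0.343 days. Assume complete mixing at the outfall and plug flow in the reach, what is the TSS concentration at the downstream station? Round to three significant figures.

Mass balance: C = (2360·5.900 + 309.0·305.0) / 2669 = 108200/2669 = 40.53 mg/L.
Travel time t = 26·1000 / 0.95 = 27370 s = 7.602 h.
Half-life 0.343 d → k = ln 2 / 0.343 = 2.021 d⁻¹.
After decay, C = 40.53 × e^(−kt) = 40.53 × 0.5272 = 21.37 mg/L.

21.4 mg/L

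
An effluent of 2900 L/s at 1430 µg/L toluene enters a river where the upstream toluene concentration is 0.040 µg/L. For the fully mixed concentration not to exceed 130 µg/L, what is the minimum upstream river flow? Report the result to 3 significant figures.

29000 L/s

Set C_mix = 130: (Q·0.04000 + 2900·1430) / (Q + 2900) = 130
→ Q = 2900·(1430 − 130)/(130 − 0.04000) = 29010 L/s.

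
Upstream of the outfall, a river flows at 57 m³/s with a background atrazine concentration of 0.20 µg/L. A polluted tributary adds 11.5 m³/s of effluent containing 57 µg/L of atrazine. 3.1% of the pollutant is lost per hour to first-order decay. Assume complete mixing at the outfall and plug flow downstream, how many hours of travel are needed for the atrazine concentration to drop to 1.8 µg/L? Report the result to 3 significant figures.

53.6 h

Mass balance: C = (57.00·0.2000 + 11.50·57.00) / 68.50 = 666.9/68.50 = 9.736 µg/L.
3.1%/h lost → k = −ln(1 − 0.031) = 0.03149 h⁻¹.
9.736·exp(−k·t) = 1.8 → t = ln(9.736/1.8)/k = 193000 s = 53.60 h.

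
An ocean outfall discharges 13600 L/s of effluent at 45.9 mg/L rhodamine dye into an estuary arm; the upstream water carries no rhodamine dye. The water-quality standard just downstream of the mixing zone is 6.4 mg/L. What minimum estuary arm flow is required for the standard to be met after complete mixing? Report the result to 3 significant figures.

83900 L/s

Set C_mix = 6.4: (Q·0 + 13600·45.90) / (Q + 13600) = 6.4
→ Q = 13600·(45.90 − 6.4)/(6.4 − 0) = 83940 L/s.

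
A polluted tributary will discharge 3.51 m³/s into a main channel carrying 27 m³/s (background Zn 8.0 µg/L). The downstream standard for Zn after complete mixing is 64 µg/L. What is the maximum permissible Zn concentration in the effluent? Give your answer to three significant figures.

495 µg/L

At the limit, (Qr·Cr + Qe·Cₑ)/(Qr + Qe) = 64:
Cₑ = (30.51·64 − 27.00·8.000) / 3.510 = 494.8 µg/L.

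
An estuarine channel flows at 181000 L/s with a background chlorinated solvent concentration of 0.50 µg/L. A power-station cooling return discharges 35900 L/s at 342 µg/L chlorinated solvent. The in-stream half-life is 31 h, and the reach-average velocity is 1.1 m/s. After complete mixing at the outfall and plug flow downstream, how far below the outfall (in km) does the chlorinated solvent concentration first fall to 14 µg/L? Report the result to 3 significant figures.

After mixing, C = (181000·0.5000 + 35900·342.0) / 216900 = 12370000/216900 = 57.02 µg/L.
Half-life 31 h → k = ln 2 / 31 = 0.02236 h⁻¹ = 0.5366 d⁻¹.
Set 57.02·exp(−k·t) = 14 → t = ln(57.02/14)/k = 226100 s = 62.81 h.
Distance = v·t = 1.1·226100 = 248700 m = 248.7 km.

249 km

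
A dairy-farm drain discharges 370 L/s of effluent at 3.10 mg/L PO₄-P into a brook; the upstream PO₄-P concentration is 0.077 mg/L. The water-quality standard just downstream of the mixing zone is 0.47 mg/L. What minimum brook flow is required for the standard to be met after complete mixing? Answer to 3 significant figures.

2480 L/s

Set C_mix = 0.47: (Q·0.07700 + 370.0·3.100) / (Q + 370.0) = 0.47
→ Q = 370.0·(3.100 − 0.47)/(0.47 − 0.07700) = 2476 L/s.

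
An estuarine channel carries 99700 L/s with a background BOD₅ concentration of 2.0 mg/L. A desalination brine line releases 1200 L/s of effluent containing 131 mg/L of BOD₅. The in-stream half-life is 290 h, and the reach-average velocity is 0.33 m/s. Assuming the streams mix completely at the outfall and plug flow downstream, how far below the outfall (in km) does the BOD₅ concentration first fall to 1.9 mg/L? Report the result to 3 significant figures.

Flow-weighted average: C = (99700·2.000 + 1200·131.0) / 100900 = 356600/100900 = 3.534 mg/L.
Half-life 290 h → k = ln 2 / 290 = 0.002390 h⁻¹ = 0.05736 d⁻¹.
Set 3.534·exp(−k·t) = 1.9 → t = ln(3.534/1.9)/k = 934800 s = 259.7 h.
Distance = v·t = 0.33·934800 = 308500 m = 308.5 km.

308 km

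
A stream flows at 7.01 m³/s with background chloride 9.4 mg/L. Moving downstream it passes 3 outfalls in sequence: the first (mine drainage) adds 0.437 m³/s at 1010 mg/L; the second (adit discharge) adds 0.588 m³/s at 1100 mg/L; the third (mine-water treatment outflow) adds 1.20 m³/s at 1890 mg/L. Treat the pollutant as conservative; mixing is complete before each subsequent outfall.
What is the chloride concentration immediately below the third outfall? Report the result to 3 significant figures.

371 mg/L

After outfall 1: Q = 7.010 + 0.4370 = 7.447 m³/s; C = (7.010·9.400 + 0.4370·1010)/7.447 = 68.12 mg/L.
After outfall 2: Q = 7.447 + 0.5880 = 8.035 m³/s; C = (7.447·68.12 + 0.5880·1100)/8.035 = 143.6 mg/L.
After outfall 3: Q = 8.035 + 1.200 = 9.235 m³/s; C = (8.035·143.6 + 1.200·1890)/9.235 = 370.6 mg/L.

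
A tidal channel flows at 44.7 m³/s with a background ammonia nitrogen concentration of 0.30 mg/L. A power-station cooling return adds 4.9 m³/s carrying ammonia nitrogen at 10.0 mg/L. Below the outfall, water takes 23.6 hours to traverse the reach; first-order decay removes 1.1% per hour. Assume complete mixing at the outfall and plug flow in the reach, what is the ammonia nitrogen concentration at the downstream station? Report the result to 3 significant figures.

Flow-weighted average: C = (44.70·0.3000 + 4.900·10.00) / 49.60 = 62.41/49.60 = 1.258 mg/L.
1.1%/h lost → k = −ln(1 − 0.011) = 0.01106 h⁻¹.
Applying C = C₀e^(−kt): 1.258 × 0.7703 = 0.9692 mg/L.

0.969 mg/L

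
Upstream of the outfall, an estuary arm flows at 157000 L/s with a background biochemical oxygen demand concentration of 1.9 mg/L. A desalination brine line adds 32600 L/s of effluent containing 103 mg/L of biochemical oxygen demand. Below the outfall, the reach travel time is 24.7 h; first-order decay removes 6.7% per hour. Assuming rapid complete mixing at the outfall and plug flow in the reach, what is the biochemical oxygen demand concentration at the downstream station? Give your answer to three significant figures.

Mixed concentration C = ΣQC/ΣQ = (157000·1.900 + 32600·103.0) / 189600 = 3656000/189600 = 19.28 mg/L.
6.7%/h lost → k = −ln(1 − 0.067) = 0.06935 h⁻¹.
Applying C = C₀e^(−kt): 19.28 × 0.1803 = 3.477 mg/L.

3.48 mg/L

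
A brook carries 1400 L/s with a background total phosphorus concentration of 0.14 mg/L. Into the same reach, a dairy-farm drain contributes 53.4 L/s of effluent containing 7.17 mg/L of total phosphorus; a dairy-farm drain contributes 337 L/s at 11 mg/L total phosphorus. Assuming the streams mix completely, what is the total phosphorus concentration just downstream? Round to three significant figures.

2.39 mg/L

Flow-weighted average: C = (1400·0.1400 + 53.40·7.170 + 337.0·11.00) / 1790 = 4286/1790 = 2.394 mg/L.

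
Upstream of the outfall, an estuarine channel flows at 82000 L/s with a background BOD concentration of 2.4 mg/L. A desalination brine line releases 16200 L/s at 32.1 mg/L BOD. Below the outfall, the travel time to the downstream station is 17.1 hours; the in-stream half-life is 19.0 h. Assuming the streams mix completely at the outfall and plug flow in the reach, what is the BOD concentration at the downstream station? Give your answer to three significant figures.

3.91 mg/L

Mixed concentration C = ΣQC/ΣQ = (82000·2.400 + 16200·32.10) / 98200 = 716800/98200 = 7.300 mg/L.
Half-life 19.0 h → k = ln 2 / 19.0 = 0.03648 h⁻¹ = 0.8756 d⁻¹.
After decay, C = 7.300 × e^(−kt) = 7.300 × 0.5359 = 3.912 mg/L.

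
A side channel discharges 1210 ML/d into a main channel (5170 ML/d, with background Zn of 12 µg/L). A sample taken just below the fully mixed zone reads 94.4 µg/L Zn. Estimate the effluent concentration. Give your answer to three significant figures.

446 µg/L

Mass balance: 5170·12.00 + 1210·Cₑ = 6380·94.40
→ Cₑ = (6380·94.40 − 5170·12.00) / 1210 = 446.5 µg/L.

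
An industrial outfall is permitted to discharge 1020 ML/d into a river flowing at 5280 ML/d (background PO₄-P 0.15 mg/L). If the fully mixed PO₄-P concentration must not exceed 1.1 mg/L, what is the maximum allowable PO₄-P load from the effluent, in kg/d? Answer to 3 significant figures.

Mass balance at the limit: 5280·0.1500 + 1020·Cₑ = 6300·1.1 → Cₑ = 6.018 mg/L.
1020 ML/d = 11.81 m³/s. Load = 11.81 m³/s × 6.018 g/m³ × 86 400 s/d = 6138 kg/d.

6140 kg/d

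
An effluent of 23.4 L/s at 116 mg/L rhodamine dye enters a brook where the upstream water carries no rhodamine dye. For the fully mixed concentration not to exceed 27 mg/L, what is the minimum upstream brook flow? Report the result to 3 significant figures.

77.1 L/s

Set C_mix = 27: (Q·0 + 23.40·116.0) / (Q + 23.40) = 27
→ Q = 23.40·(116.0 − 27)/(27 − 0) = 77.13 L/s.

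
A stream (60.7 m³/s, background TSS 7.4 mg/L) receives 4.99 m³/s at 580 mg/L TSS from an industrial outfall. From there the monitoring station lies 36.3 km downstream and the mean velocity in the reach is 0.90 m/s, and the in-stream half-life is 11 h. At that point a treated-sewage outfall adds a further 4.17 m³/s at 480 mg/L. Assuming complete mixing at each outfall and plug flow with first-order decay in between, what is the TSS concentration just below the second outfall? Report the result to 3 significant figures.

After mixing, C = (60.70·7.400 + 4.990·580.0) / 65.69 = 3343/65.69 = 50.90 mg/L; combined flow 65.69 m³/s.
Travel time t = 36.3·1000 / 0.90 = 40330 s = 11.20 h.
Half-life 11 h → k = ln 2 / 11 = 0.06301 h⁻¹ = 1.512 d⁻¹.
First-order decay: C = 50.90·exp(−k·t) = 50.90·0.4936 = 25.12 mg/L.
Second outfall: C = (65.69·25.12 + 4.170·480.0)/69.86 = 52.28 mg/L.

52.3 mg/L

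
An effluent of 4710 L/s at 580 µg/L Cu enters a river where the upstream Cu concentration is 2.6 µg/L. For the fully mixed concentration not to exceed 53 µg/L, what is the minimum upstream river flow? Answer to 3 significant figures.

49200 L/s

Set C_mix = 53: (Q·2.600 + 4710·580.0) / (Q + 4710) = 53
→ Q = 4710·(580.0 − 53)/(53 − 2.600) = 49250 L/s.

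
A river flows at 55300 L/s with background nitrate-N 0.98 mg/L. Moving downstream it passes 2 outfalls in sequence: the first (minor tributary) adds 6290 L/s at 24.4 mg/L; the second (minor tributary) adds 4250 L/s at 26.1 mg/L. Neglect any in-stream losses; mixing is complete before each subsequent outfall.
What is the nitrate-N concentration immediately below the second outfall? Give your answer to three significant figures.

4.84 mg/L

After outfall 1: Q = 55300 + 6290 = 61590 L/s; C = (55300·0.9800 + 6290·24.40)/61590 = 3.372 mg/L.
After outfall 2: Q = 61590 + 4250 = 65840 L/s; C = (61590·3.372 + 4250·26.10)/65840 = 4.839 mg/L.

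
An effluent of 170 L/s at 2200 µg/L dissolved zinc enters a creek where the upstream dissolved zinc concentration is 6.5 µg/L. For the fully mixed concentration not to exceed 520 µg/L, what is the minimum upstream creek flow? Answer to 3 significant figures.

Set C_mix = 520: (Q·6.500 + 170.0·2200) / (Q + 170.0) = 520
→ Q = 170.0·(2200 − 520)/(520 − 6.500) = 556.2 L/s.

556 L/s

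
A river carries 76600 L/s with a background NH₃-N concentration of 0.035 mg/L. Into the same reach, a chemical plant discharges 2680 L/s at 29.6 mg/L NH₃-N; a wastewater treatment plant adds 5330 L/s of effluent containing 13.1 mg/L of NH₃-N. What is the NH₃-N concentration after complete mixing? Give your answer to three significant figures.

Conservation of mass: C = (76600·0.03500 + 2680·29.60 + 5330·13.10) / 84610 = 151800/84610 = 1.794 mg/L.

1.79 mg/L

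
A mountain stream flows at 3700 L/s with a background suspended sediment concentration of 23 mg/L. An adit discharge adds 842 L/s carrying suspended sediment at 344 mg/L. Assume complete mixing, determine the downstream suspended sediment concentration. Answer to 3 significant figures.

82.5 mg/L

After mixing, C = (3700·23.00 + 842.0·344.0) / 4542 = 374700/4542 = 82.51 mg/L.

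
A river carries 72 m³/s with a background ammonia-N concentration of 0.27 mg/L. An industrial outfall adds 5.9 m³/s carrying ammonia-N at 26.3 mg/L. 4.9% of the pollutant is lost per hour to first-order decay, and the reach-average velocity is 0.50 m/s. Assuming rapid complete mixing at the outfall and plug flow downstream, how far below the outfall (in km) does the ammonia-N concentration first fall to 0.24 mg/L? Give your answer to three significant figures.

80.0 km

Flow-weighted average: C = (72.00·0.2700 + 5.900·26.30) / 77.90 = 174.6/77.90 = 2.241 mg/L.
4.9%/h lost → k = −ln(1 − 0.049) = 0.05024 h⁻¹.
Set 2.241·exp(−k·t) = 0.24 → t = ln(2.241/0.24)/k = 160100 s = 44.47 h.
Distance = v·t = 0.50·160100 = 80050 m = 80.05 km.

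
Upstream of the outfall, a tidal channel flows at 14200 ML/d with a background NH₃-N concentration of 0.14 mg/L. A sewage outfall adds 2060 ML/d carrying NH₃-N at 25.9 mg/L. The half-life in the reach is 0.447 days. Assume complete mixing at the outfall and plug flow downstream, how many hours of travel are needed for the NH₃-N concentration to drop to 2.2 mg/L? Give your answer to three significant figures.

6.75 h

Mixed concentration C = ΣQC/ΣQ = (14200·0.1400 + 2060·25.90) / 16260 = 55340/16260 = 3.404 mg/L.
Half-life 0.447 d → k = ln 2 / 0.447 = 1.551 d⁻¹.
3.404·exp(−k·t) = 2.2 → t = ln(3.404/2.2)/k = 24310 s = 6.754 h.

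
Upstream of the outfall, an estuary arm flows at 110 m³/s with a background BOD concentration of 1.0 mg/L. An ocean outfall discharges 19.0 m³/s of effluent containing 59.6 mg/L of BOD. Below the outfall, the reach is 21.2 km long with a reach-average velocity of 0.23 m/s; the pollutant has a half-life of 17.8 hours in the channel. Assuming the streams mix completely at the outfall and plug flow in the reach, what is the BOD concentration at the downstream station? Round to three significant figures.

3.55 mg/L

After mixing, C = (110.0·1.000 + 19.00·59.60) / 129.0 = 1242/129.0 = 9.631 mg/L.
Travel time t = 21.2·1000 / 0.23 = 92170 s = 25.60 h.
Half-life 17.8 h → k = ln 2 / 17.8 = 0.03894 h⁻¹ = 0.9346 d⁻¹.
First-order decay: C = 9.631·exp(−k·t) = 9.631·0.3690 = 3.554 mg/L.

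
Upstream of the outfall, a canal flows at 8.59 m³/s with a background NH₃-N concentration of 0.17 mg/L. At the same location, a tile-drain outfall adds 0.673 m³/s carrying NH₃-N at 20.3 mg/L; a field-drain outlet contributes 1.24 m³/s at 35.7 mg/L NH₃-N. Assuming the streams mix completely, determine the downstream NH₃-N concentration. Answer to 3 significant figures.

5.65 mg/L

Flow-weighted average: C = (8.590·0.1700 + 0.6730·20.30 + 1.240·35.70) / 10.50 = 59.39/10.50 = 5.655 mg/L.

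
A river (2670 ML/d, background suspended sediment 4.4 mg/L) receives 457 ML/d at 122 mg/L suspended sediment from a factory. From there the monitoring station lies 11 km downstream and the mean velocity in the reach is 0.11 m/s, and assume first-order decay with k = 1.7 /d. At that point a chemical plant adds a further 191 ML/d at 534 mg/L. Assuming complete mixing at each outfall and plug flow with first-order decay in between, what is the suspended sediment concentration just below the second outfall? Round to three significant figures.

33.6 mg/L

Mixed concentration C = ΣQC/ΣQ = (2670·4.400 + 457.0·122.0) / 3127 = 67500/3127 = 21.59 mg/L; combined flow 3127 ML/d.
Travel time t = 11·1000 / 0.11 = 100000 s = 27.78 h.
Decay over the reach: 21.59·exp(−kt) = 21.59·0.1398 = 3.018 mg/L.
Second outfall: C = (3127·3.018 + 191.0·534.0)/3318 = 33.58 mg/L.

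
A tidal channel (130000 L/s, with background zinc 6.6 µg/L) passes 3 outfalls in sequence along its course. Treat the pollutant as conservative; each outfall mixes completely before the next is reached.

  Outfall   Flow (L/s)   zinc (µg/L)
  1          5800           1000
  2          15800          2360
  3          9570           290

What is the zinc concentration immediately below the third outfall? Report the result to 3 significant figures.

Below outfall 1: Q → 135800 L/s, C = (130000·6.600 + 5800·1000)/135800 = 49.03 µg/L.
Below outfall 2: Q → 151600 L/s, C = (135800·49.03 + 15800·2360)/151600 = 289.9 µg/L.
Below outfall 3: Q → 161200 L/s, C = (151600·289.9 + 9570·290.0)/161200 = 289.9 µg/L.

290 µg/L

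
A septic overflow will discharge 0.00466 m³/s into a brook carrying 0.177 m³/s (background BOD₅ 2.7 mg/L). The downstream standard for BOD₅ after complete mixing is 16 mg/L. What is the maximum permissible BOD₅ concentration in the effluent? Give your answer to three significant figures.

521 mg/L

At the limit, (Qr·Cr + Qe·Cₑ)/(Qr + Qe) = 16:
Cₑ = (0.1817·16 − 0.1770·2.700) / 0.004660 = 521.2 mg/L.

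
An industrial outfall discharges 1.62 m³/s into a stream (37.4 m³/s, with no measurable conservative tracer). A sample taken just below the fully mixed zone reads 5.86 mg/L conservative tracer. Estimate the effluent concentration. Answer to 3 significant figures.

Mass balance: 37.40·0 + 1.620·Cₑ = 39.02·5.860
→ Cₑ = (39.02·5.860 − 37.40·0) / 1.620 = 141.1 mg/L.

141 mg/L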